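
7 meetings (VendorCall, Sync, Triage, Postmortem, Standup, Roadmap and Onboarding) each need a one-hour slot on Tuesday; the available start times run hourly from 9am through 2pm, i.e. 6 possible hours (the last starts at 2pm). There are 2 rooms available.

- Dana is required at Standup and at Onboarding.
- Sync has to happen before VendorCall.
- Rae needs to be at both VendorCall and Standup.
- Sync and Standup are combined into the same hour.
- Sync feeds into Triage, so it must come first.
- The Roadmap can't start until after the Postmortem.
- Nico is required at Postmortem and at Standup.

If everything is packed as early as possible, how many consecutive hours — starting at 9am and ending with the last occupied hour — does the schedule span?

The precedence chain requires at least 2 distinct hours.
With at most 2 per hour and 7 meetings, at least 4 hours are needed.
4 works (last occupied hour: 12pm): for example VendorCall=10am; Triage=10am; Roadmap=12pm; Standup=9am; Sync=9am; Postmortem=11am; Onboarding=11am.

4 hours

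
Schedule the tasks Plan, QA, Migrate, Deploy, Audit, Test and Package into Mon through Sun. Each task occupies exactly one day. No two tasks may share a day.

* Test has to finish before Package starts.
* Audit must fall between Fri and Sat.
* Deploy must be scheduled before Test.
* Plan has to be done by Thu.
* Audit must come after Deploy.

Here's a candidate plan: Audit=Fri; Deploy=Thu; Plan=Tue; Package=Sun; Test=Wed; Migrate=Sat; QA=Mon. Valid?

Audit must come after Deploy — holds.
Audit must fall between Fri and Sat — holds.
Test has to finish before Package starts — holds.
Plan has to be done by Thu — holds.
Deploy must be scheduled before Test — violated.
No two tasks may share a day — holds.

No. Deploy must be scheduled before Test is not satisfied.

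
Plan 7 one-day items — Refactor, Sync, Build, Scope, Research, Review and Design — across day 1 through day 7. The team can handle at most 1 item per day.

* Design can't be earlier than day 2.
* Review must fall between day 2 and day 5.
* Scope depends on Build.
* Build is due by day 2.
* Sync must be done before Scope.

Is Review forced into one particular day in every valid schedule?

Review can be day 2 (e.g. Research in day 7; Sync in day 4; Build in day 1; Refactor in day 6; Review in day 2; Scope in day 5; Design in day 3) or day 3 (e.g. Design in day 2, Refactor in day 6, Sync in day 4, Review in day 3, Build in day 1, Scope in day 5, Research in day 7).

No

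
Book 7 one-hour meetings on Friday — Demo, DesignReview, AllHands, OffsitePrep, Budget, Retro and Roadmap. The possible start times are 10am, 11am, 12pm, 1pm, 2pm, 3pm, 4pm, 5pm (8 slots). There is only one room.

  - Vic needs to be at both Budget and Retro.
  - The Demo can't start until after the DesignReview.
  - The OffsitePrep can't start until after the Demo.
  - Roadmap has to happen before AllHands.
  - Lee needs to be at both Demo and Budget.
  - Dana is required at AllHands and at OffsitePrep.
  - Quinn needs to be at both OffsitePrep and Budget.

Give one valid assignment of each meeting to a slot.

AllHands -> 1pm, Demo -> 11am, Budget -> 3pm, Roadmap -> 12pm, DesignReview -> 10am, OffsitePrep -> 2pm, Retro -> 4pm

Checking: Demo(11am) before OffsitePrep(2pm); DesignReview(10am) before Demo(11am); Roadmap(12pm) before AllHands(1pm); Demo(11am) != Budget(3pm); AllHands(1pm) != OffsitePrep(2pm); Budget(3pm) != Retro(4pm); OffsitePrep(2pm) != Budget(3pm); max 1 per slot (cap 1).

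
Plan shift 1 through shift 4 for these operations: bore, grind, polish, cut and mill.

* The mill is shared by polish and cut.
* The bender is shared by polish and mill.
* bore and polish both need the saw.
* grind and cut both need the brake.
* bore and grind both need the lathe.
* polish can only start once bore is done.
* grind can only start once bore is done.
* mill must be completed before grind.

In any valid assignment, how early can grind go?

shift 2

Precedence pushes grind to at least shift 2.
grind at shift 2 is achievable: cut in shift 1, grind in shift 2, mill in shift 1, bore in shift 1, polish in shift 2.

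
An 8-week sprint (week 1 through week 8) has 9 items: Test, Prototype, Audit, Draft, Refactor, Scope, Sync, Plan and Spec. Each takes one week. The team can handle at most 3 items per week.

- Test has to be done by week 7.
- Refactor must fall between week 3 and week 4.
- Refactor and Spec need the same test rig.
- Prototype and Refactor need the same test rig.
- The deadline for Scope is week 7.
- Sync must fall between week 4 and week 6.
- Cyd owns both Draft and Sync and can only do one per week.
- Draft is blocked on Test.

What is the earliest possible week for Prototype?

Prototype at week 1 is achievable: Audit=week 2; Sync=week 4; Refactor=week 3; Scope=week 1; Prototype=week 1; Test=week 1; Plan=week 2; Spec=week 4; Draft=week 2.

week 1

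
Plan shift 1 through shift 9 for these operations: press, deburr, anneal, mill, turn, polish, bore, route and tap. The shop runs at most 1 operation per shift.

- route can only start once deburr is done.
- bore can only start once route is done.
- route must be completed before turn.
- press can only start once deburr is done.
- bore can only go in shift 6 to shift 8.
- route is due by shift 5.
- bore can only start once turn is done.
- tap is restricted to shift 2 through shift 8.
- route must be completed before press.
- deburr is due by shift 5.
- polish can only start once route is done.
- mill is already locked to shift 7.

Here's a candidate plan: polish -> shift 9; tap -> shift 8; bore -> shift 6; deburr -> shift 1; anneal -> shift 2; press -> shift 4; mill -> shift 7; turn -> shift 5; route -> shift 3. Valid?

Valid

route must be completed before turn — holds.
mill is already locked to shift 7 — holds.
polish can only start once route is done — holds.
The shop runs at most 1 operation per shift — holds.
tap is restricted to shift 2 through shift 8 — holds.
bore can only go in shift 6 to shift 8 — holds.
press can only start once deburr is done — holds.
bore can only start once route is done — holds.
bore can only start once turn is done — holds.
deburr is due by shift 5 — holds.
route must be completed before press — holds.
route is due by shift 5 — holds.
route can only start once deburr is done — holds.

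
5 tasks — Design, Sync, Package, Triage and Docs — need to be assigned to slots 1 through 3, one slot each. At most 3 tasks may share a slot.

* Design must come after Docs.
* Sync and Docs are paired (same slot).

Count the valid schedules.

24

Splitting on Design: it can be 2 (8), 3 (16). Listing each branch's schedules as (Sync, Package, Triage, Docs):
Design=2: (1,1,2,1) (1,1,3,1) (1,2,1,1) (1,2,2,1) (1,2,3,1) (1,3,1,1) (1,3,2,1) (1,3,3,1) — 8.
Design=3: (1,1,2,1) (1,1,3,1) (1,2,1,1) (1,2,2,1) (1,2,3,1) (1,3,1,1) (1,3,2,1) (1,3,3,1) (2,1,1,2) (2,1,2,2) (2,1,3,2) (2,2,1,2) (2,2,3,2) (2,3,1,2) (2,3,2,2) (2,3,3,2) — 16.
Summing: 8 + 16 = 24.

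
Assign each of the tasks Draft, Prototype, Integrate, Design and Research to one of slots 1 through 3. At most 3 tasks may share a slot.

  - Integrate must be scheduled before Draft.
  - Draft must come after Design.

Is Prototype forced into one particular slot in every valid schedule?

No

Prototype can be 1 (e.g. Research -> 2; Prototype -> 1; Integrate -> 1; Draft -> 2; Design -> 1) or 2 (e.g. Integrate -> 1, Research -> 1, Design -> 1, Draft -> 2, Prototype -> 2).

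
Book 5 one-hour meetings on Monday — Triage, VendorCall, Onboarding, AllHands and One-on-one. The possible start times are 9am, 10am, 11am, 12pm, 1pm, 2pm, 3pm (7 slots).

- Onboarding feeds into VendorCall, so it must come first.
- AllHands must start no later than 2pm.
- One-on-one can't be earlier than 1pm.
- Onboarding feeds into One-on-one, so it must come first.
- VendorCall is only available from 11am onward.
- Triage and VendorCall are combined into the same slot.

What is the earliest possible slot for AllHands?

9am

AllHands's own window allows nothing later than 2pm.
AllHands at 9am is achievable: Triage -> 11am; One-on-one -> 1pm; AllHands -> 9am; Onboarding -> 9am; VendorCall -> 11am.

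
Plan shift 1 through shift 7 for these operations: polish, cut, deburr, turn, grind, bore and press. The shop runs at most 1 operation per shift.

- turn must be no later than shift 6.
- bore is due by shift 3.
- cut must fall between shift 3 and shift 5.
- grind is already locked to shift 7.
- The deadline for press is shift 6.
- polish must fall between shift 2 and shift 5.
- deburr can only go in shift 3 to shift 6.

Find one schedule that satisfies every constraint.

cut -> shift 3; deburr -> shift 4; grind -> shift 7; turn -> shift 5; polish -> shift 2; bore -> shift 1; press -> shift 6

Checking: press=shift 6 in [shift 1,shift 6]; grind=shift 7 in [shift 7,shift 7]; bore=shift 1 in [shift 1,shift 3]; polish=shift 2 in [shift 2,shift 5]; cut=shift 3 in [shift 3,shift 5]; turn=shift 5 in [shift 1,shift 6]; deburr=shift 4 in [shift 3,shift 6]; max 1 per shift (cap 1).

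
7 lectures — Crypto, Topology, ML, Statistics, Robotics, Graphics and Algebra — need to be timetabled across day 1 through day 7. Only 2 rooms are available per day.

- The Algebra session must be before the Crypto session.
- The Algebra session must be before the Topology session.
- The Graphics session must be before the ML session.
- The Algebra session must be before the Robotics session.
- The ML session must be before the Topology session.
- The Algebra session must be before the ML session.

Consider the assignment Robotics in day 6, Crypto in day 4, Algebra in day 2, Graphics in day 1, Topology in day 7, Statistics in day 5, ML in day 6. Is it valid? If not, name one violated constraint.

Only 2 rooms are available per day — holds.
The ML session must be before the Topology session — holds.
The Algebra session must be before the Crypto session — holds.
The Graphics session must be before the ML session — holds.
The Algebra session must be before the Robotics session — holds.
The Algebra session must be before the ML session — holds.
The Algebra session must be before the Topology session — holds.

Yes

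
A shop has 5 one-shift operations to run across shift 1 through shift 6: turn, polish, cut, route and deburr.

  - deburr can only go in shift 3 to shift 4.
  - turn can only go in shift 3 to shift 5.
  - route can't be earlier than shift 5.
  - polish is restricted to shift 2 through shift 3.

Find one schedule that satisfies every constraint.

deburr=shift 3, polish=shift 2, cut=shift 1, route=shift 5, turn=shift 3

Checking: route=shift 5 in [shift 5,shift 6]; deburr=shift 3 in [shift 3,shift 4]; turn=shift 3 in [shift 3,shift 5]; polish=shift 2 in [shift 2,shift 3].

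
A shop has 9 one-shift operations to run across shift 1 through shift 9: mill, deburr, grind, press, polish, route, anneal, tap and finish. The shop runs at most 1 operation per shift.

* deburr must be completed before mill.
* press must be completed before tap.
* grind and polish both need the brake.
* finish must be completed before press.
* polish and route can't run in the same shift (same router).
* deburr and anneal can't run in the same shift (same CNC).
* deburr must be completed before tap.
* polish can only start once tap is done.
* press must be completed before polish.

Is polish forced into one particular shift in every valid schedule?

No

polish can be shift 5 (e.g. grind=shift 7; press=shift 2; route=shift 8; deburr=shift 3; finish=shift 1; anneal=shift 9; tap=shift 4; mill=shift 6; polish=shift 5) or shift 6 (e.g. tap -> shift 4; deburr -> shift 3; finish -> shift 1; anneal -> shift 9; mill -> shift 5; grind -> shift 7; press -> shift 2; route -> shift 8; polish -> shift 6).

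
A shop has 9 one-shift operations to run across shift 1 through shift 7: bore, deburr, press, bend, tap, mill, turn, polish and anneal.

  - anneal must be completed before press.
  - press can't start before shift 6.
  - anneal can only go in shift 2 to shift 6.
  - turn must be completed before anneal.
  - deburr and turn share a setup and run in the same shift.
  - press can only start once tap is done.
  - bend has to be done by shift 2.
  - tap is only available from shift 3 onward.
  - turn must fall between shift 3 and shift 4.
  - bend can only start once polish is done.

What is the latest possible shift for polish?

shift 1

Downstream work caps polish at shift 1.
polish at shift 1 is achievable: bore=shift 1, deburr=shift 3, anneal=shift 4, tap=shift 3, polish=shift 1, mill=shift 1, press=shift 6, turn=shift 3, bend=shift 2.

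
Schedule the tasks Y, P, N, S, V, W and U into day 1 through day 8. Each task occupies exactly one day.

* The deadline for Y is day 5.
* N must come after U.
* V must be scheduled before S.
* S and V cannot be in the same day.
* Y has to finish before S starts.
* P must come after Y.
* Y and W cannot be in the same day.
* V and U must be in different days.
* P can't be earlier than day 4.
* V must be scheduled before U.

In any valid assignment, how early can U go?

day 2

Precedence pushes U to at least day 2; downstream work caps U at day 7.
U at day 2 is achievable: N -> day 3; U -> day 2; P -> day 4; V -> day 1; Y -> day 1; S -> day 2; W -> day 2.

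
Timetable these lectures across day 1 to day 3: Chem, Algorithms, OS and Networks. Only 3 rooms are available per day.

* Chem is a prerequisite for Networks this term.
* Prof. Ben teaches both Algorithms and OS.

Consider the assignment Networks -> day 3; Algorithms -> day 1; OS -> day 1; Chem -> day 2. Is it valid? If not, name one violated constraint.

Only 3 rooms are available per day — holds.
Chem is a prerequisite for Networks this term — holds.
Prof. Ben teaches both Algorithms and OS — violated.

No — it violates: Prof. Ben teaches both Algorithms and OS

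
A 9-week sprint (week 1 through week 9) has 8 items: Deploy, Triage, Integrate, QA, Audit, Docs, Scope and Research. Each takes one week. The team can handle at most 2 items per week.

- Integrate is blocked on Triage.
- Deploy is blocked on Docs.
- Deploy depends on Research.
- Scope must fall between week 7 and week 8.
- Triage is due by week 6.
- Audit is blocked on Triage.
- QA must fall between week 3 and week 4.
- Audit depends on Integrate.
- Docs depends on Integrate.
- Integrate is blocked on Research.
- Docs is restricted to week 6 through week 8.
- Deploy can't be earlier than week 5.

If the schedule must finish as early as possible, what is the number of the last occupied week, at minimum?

The precedence chain requires at least 4 distinct weeks.
With at most 2 per week and 8 work items, at least 4 weeks are needed.
Scope can't be placed before week 7, so the schedule must run through at least week 7.
7 works (last occupied week: week 7): for example Integrate=week 2, Deploy=week 7, Audit=week 3, Docs=week 6, Research=week 1, Scope=week 7, Triage=week 1, QA=week 3.

7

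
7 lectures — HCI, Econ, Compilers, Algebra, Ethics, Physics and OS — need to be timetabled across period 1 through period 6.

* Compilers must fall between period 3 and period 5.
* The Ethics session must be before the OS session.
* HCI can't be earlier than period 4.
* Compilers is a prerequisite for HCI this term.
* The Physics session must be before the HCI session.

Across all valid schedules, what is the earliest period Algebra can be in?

Algebra at period 1 is achievable: OS -> period 2; HCI -> period 4; Physics -> period 1; Ethics -> period 1; Econ -> period 1; Algebra -> period 1; Compilers -> period 3.

period 1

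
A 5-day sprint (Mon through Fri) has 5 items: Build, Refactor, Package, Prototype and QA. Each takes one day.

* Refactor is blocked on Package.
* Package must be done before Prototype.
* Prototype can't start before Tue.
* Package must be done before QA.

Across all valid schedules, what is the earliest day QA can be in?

Precedence pushes QA to at least Tue.
QA at Tue is achievable: Build in Mon, Refactor in Tue, Prototype in Tue, Package in Mon, QA in Tue.

Tue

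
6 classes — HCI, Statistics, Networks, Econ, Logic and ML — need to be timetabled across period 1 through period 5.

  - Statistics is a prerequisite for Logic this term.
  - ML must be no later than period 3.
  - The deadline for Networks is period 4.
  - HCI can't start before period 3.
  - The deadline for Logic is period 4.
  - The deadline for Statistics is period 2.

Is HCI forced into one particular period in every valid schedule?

HCI can be period 3 (e.g. HCI in period 3; ML in period 1; Econ in period 1; Logic in period 2; Statistics in period 1; Networks in period 1) or period 4 (e.g. Statistics=period 1; Networks=period 1; Econ=period 1; HCI=period 4; Logic=period 2; ML=period 1).

No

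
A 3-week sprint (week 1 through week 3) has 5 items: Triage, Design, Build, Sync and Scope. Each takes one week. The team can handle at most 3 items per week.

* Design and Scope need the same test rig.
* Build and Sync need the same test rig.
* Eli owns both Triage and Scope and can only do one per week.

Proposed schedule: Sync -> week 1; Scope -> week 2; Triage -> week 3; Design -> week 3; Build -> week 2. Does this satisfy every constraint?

Yes, all constraints hold

Build and Sync need the same test rig — holds.
The team can handle at most 3 items per week — holds.
Design and Scope need the same test rig — holds.
Eli owns both Triage and Scope and can only do one per week — holds.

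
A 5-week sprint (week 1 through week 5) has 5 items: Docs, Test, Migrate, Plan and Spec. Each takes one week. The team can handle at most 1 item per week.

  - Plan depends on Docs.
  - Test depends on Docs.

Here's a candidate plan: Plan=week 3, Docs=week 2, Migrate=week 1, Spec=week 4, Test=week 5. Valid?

Valid

Test depends on Docs — holds.
Plan depends on Docs — holds.
The team can handle at most 1 item per week — holds.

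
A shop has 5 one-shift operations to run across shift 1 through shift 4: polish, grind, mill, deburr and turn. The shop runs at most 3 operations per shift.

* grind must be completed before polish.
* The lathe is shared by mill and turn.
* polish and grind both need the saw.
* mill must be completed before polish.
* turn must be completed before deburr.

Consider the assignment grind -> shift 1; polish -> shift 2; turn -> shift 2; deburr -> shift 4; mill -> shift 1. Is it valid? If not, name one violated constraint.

grind must be completed before polish — holds.
The shop runs at most 3 operations per shift — holds.
turn must be completed before deburr — holds.
polish and grind both need the saw — holds.
mill must be completed before polish — holds.
The lathe is shared by mill and turn — holds.

Valid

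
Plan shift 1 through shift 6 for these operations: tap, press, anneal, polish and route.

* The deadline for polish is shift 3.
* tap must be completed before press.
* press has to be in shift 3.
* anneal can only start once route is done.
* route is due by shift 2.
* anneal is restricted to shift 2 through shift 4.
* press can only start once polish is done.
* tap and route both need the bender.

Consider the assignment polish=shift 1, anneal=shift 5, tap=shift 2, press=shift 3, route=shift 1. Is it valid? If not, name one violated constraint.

No. anneal is restricted to shift 2 through shift 4 is not satisfied.

route is due by shift 2 — holds.
press can only start once polish is done — holds.
press has to be in shift 3 — holds.
anneal can only start once route is done — holds.
The deadline for polish is shift 3 — holds.
tap must be completed before press — holds.
anneal is restricted to shift 2 through shift 4 — violated.
tap and route both need the bender — holds.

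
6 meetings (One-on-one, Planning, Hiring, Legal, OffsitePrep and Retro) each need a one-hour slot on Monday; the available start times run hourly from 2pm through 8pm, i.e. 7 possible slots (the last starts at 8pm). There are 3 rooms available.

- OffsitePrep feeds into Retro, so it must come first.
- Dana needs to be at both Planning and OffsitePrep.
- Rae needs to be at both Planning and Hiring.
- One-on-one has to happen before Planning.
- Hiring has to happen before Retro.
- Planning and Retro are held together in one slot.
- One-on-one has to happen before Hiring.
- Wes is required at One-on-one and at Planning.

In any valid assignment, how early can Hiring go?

Precedence pushes Hiring to at least 3pm; downstream work caps Hiring at 7pm.
Hiring at 3pm is achievable: Planning=4pm; OffsitePrep=2pm; One-on-one=2pm; Legal=2pm; Retro=4pm; Hiring=3pm.

3pm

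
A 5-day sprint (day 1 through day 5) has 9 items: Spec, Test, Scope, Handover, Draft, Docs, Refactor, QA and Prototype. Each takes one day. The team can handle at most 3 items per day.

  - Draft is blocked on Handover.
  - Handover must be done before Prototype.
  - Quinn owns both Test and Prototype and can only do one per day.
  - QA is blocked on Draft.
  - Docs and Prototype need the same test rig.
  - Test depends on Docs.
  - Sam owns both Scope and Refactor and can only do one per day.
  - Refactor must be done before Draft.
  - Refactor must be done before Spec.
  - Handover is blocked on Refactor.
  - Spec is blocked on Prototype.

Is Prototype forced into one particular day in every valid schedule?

No

Prototype can be day 3 (e.g. Draft=day 3, Scope=day 2, Spec=day 4, QA=day 4, Prototype=day 3, Test=day 2, Handover=day 2, Docs=day 1, Refactor=day 1) or day 4 (e.g. Refactor in day 1; Prototype in day 4; Draft in day 3; Test in day 2; QA in day 4; Spec in day 5; Handover in day 2; Scope in day 2; Docs in day 1).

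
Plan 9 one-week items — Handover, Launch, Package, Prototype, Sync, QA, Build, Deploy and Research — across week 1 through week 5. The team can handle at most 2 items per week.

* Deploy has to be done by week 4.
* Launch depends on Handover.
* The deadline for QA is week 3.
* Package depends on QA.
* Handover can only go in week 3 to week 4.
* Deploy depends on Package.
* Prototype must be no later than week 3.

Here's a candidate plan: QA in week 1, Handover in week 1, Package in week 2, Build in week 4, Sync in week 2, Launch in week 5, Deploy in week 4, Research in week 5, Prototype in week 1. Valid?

Invalid. Handover can only go in week 3 to week 4.

Package depends on QA — holds.
Handover can only go in week 3 to week 4 — violated.
Deploy has to be done by week 4 — holds.
The team can handle at most 2 items per week — violated.
The deadline for QA is week 3 — holds.
Launch depends on Handover — holds.
Prototype must be no later than week 3 — holds.
Deploy depends on Package — holds.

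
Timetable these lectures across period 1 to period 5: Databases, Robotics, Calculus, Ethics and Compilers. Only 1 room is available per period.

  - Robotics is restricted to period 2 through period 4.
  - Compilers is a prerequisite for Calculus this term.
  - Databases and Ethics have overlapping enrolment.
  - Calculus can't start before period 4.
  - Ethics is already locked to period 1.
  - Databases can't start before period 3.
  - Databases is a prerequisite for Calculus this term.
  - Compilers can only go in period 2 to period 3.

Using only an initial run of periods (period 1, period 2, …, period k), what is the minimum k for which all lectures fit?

5 periods

The precedence chain requires at least 2 distinct periods.
With at most 1 per period and 5 lectures, at least 5 periods are needed.
Calculus can't be placed before period 4, so the schedule must run through at least period 4.
5 works (last occupied period: period 5): for example Ethics in period 1; Databases in period 3; Calculus in period 5; Robotics in period 4; Compilers in period 2.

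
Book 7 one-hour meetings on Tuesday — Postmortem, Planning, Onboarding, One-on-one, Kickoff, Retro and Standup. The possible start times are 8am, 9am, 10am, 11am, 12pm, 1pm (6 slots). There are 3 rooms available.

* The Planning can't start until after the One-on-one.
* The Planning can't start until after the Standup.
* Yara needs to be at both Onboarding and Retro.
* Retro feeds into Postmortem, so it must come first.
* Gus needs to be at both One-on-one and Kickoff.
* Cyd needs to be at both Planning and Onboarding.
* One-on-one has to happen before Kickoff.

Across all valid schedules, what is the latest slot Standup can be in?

Downstream work caps Standup at 12pm.
Standup at 12pm is achievable: Retro=8am; Kickoff=9am; One-on-one=8am; Planning=1pm; Standup=12pm; Onboarding=9am; Postmortem=9am.

12pm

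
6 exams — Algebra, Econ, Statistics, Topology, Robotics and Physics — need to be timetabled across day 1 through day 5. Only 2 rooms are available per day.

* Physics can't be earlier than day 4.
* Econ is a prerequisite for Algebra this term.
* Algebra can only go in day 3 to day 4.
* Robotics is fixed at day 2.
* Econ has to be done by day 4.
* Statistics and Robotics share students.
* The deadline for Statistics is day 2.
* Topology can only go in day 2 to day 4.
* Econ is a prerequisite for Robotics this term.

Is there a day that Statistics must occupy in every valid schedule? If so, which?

Statistics's window is day 1–day 2.
Robotics is fixed at day 2, and Statistics can't share a day with Robotics.
So Statistics must be day 1.

day 1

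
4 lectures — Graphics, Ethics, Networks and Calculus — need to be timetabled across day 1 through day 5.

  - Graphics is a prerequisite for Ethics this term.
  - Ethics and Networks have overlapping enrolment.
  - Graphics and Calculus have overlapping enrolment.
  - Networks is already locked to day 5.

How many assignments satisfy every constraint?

24

Splitting on Graphics: it can be day 1 (12), day 2 (8), day 3 (4). Listing each branch's schedules as (Ethics, Networks, Calculus) by day number:
Graphics=day 1: (2,5,2) (2,5,3) (2,5,4) (2,5,5) (3,5,2) (3,5,3) (3,5,4) (3,5,5) (4,5,2) (4,5,3) (4,5,4) (4,5,5) — 12.
Graphics=day 2: (3,5,1) (3,5,3) (3,5,4) (3,5,5) (4,5,1) (4,5,3) (4,5,4) (4,5,5) — 8.
Graphics=day 3: (4,5,1) (4,5,2) (4,5,4) (4,5,5) — 4.
Summing: 12 + 8 + 4 = 24.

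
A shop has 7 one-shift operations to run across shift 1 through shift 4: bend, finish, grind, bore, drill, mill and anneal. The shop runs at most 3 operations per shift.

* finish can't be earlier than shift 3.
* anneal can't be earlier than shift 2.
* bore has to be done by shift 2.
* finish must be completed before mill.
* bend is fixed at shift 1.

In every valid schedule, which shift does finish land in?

shift 3

Finish is available from shift 3; downstream work caps finish at shift 3.
So finish is pinned to shift 3.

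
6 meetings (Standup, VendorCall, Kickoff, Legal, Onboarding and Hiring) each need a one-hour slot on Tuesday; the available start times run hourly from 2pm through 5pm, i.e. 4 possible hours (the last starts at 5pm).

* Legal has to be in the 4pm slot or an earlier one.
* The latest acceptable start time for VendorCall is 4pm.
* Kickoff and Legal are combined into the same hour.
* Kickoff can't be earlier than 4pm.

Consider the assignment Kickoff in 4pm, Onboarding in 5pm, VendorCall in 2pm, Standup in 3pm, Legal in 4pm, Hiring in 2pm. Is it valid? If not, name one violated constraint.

Valid

Kickoff and Legal are combined into the same hour — holds.
The latest acceptable start time for VendorCall is 4pm — holds.
Legal has to be in the 4pm slot or an earlier one — holds.
Kickoff can't be earlier than 4pm — holds.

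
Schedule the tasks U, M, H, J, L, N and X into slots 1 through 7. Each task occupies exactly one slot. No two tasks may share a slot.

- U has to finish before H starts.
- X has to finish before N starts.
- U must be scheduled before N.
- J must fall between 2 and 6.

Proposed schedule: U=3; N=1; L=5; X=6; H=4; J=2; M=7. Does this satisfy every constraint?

X has to finish before N starts — violated.
J must fall between 2 and 6 — holds.
No two tasks may share a slot — holds.
U has to finish before H starts — holds.
U must be scheduled before N — violated.

No. X has to finish before N starts is not satisfied.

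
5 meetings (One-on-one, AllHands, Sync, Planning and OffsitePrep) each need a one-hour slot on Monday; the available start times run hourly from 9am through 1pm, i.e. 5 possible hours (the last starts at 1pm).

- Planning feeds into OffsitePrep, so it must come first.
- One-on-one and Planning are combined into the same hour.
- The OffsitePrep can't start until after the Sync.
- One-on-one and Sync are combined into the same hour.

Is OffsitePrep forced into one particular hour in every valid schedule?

OffsitePrep can be 10am (e.g. Planning -> 9am, OffsitePrep -> 10am, Sync -> 9am, One-on-one -> 9am, AllHands -> 9am) or 11am (e.g. Planning -> 9am, One-on-one -> 9am, Sync -> 9am, OffsitePrep -> 11am, AllHands -> 9am).

No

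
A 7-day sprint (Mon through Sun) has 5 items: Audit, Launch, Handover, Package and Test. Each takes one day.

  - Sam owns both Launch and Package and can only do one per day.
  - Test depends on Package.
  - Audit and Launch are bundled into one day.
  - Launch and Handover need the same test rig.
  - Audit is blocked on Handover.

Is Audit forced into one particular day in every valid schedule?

Audit can be Tue (e.g. Launch in Tue, Test in Tue, Handover in Mon, Audit in Tue, Package in Mon) or Wed (e.g. Launch in Wed; Test in Tue; Audit in Wed; Handover in Mon; Package in Mon).

No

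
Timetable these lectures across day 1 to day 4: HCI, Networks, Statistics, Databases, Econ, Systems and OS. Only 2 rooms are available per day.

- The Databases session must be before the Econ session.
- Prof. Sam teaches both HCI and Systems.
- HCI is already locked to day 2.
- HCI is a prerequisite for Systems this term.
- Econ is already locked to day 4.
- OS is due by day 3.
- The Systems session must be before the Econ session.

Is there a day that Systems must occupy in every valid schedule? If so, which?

day 3

HCI is fixed at day 2 and must come before Systems, so Systems is at least day 3.
Econ is fixed at day 4 and must come after Systems, so Systems is at most day 3.
So Systems must be day 3.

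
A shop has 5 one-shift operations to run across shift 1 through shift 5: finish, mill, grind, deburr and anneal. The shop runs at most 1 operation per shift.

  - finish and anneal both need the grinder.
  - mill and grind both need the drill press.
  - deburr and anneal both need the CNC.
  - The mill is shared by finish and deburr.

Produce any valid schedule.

finish in shift 1, mill in shift 2, deburr in shift 4, grind in shift 3, anneal in shift 5

Checking: finish(shift 1) != deburr(shift 4); mill(shift 2) != grind(shift 3); deburr(shift 4) != anneal(shift 5); finish(shift 1) != anneal(shift 5); max 1 per shift (cap 1).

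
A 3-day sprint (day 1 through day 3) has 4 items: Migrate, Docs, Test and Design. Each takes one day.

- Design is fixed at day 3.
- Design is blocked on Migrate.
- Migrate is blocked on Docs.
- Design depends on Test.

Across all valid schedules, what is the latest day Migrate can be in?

day 2

Precedence pushes Migrate to at least day 2; downstream work caps Migrate at day 2.
Migrate at day 2 is achievable: Design -> day 3, Migrate -> day 2, Test -> day 1, Docs -> day 1.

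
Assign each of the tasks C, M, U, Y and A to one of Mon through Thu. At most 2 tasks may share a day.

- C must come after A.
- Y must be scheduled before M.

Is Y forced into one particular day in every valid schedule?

No

Y can be Mon (e.g. A in Mon, C in Tue, M in Tue, U in Wed, Y in Mon) or Tue (e.g. A=Mon, C=Tue, M=Wed, U=Mon, Y=Tue).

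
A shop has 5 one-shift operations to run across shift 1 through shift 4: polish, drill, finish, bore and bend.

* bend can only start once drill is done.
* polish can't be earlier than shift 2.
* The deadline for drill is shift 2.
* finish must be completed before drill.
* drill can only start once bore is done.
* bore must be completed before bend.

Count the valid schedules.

6

Splitting on polish: it can be shift 2 (2), shift 3 (2), shift 4 (2). Listing each branch's schedules as (drill, finish, bore, bend) by shift number:
polish=shift 2: (2,1,1,3) (2,1,1,4) — 2.
polish=shift 3: (2,1,1,3) (2,1,1,4) — 2.
polish=shift 4: (2,1,1,3) (2,1,1,4) — 2.
Summing: 2 + 2 + 2 = 6.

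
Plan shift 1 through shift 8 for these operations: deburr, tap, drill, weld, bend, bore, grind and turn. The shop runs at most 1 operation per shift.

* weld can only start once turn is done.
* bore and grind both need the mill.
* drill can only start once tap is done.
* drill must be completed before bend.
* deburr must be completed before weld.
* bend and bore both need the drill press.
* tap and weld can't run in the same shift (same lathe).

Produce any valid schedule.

tap -> shift 1, weld -> shift 5, drill -> shift 2, bore -> shift 7, turn -> shift 4, grind -> shift 8, deburr -> shift 3, bend -> shift 6

Checking: drill(shift 2) before bend(shift 6); tap(shift 1) before drill(shift 2); deburr(shift 3) before weld(shift 5); turn(shift 4) before weld(shift 5); bore(shift 7) != grind(shift 8); bend(shift 6) != bore(shift 7); tap(shift 1) != weld(shift 5); max 1 per shift (cap 1).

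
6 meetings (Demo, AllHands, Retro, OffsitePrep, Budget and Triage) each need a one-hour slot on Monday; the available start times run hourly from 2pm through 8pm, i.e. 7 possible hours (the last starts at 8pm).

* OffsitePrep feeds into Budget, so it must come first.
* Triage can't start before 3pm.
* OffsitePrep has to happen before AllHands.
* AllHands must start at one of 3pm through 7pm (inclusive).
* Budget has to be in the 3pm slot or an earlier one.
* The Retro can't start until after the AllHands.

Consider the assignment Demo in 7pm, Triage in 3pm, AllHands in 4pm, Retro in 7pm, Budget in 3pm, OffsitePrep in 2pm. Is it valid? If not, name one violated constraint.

OffsitePrep feeds into Budget, so it must come first — holds.
AllHands must start at one of 3pm through 7pm (inclusive) — holds.
OffsitePrep has to happen before AllHands — holds.
The Retro can't start until after the AllHands — holds.
Triage can't start before 3pm — holds.
Budget has to be in the 3pm slot or an earlier one — holds.

Valid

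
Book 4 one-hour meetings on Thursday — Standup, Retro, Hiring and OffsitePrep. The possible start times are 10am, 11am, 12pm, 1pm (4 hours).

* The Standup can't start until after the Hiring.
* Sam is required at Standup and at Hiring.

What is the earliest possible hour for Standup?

Precedence pushes Standup to at least 11am.
Standup at 11am is achievable: Standup in 11am; Retro in 10am; Hiring in 10am; OffsitePrep in 10am.

11am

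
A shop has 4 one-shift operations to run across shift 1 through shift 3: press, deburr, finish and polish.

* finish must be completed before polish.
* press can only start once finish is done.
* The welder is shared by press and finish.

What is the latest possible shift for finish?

shift 2

Downstream work caps finish at shift 2.
finish at shift 2 is achievable: finish in shift 2, press in shift 3, polish in shift 3, deburr in shift 1.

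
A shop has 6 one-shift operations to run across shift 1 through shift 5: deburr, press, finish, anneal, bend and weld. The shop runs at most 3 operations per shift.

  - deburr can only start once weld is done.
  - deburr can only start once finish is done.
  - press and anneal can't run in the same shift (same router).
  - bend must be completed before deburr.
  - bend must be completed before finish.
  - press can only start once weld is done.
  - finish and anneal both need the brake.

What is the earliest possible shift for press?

shift 2

Precedence pushes press to at least shift 2.
press at shift 2 is achievable: bend=shift 1, press=shift 2, anneal=shift 1, finish=shift 2, deburr=shift 3, weld=shift 1.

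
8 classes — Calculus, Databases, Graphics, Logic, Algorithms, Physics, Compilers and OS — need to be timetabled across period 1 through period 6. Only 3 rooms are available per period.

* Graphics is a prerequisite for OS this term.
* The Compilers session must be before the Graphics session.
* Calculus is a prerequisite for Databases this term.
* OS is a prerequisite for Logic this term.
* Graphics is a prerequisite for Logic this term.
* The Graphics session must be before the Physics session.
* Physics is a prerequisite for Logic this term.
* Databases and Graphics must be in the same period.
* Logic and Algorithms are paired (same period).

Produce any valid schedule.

Graphics=period 2; Algorithms=period 4; Calculus=period 1; Physics=period 3; Logic=period 4; Compilers=period 1; Databases=period 2; OS=period 3

Checking: Graphics(period 2) before OS(period 3); Physics(period 3) before Logic(period 4); OS(period 3) before Logic(period 4); Graphics(period 2) before Logic(period 4); Graphics(period 2) before Physics(period 3); Calculus(period 1) before Databases(period 2); Compilers(period 1) before Graphics(period 2); Logic = Algorithms = period 4; Databases = Graphics = period 2; max 2 per period (cap 3).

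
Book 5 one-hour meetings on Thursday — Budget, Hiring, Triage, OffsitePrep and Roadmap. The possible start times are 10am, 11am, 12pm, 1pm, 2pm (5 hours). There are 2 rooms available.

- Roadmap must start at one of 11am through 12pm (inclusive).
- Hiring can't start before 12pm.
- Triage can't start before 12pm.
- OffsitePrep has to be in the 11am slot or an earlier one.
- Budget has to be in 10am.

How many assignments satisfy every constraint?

34

Splitting on Hiring: it can be 12pm (10), 1pm (12), 2pm (12). Listing each branch's schedules as (Budget, Triage, OffsitePrep, Roadmap):
Hiring=12pm: (10am,12pm,10am,11am) (10am,12pm,11am,11am) (10am,1pm,10am,11am) (10am,1pm,10am,12pm) (10am,1pm,11am,11am) (10am,1pm,11am,12pm) (10am,2pm,10am,11am) (10am,2pm,10am,12pm) (10am,2pm,11am,11am) (10am,2pm,11am,12pm) — 10.
Hiring=1pm: (10am,12pm,10am,11am) (10am,12pm,10am,12pm) (10am,12pm,11am,11am) (10am,12pm,11am,12pm) (10am,1pm,10am,11am) (10am,1pm,10am,12pm) (10am,1pm,11am,11am) (10am,1pm,11am,12pm) (10am,2pm,10am,11am) (10am,2pm,10am,12pm) (10am,2pm,11am,11am) (10am,2pm,11am,12pm) — 12.
Hiring=2pm: (10am,12pm,10am,11am) (10am,12pm,10am,12pm) (10am,12pm,11am,11am) (10am,12pm,11am,12pm) (10am,1pm,10am,11am) (10am,1pm,10am,12pm) (10am,1pm,11am,11am) (10am,1pm,11am,12pm) (10am,2pm,10am,11am) (10am,2pm,10am,12pm) (10am,2pm,11am,11am) (10am,2pm,11am,12pm) — 12.
Summing: 10 + 12 + 12 = 34.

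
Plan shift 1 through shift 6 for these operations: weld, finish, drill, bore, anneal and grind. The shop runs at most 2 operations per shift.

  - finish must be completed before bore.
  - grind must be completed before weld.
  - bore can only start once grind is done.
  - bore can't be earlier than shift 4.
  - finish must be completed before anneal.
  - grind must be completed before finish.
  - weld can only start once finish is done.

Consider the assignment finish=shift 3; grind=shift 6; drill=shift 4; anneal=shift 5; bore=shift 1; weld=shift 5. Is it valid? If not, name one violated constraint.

No — it violates: bore can only start once grind is done

finish must be completed before anneal — holds.
finish must be completed before bore — violated.
grind must be completed before finish — violated.
grind must be completed before weld — violated.
bore can only start once grind is done — violated.
bore can't be earlier than shift 4 — violated.
weld can only start once finish is done — holds.
The shop runs at most 2 operations per shift — holds.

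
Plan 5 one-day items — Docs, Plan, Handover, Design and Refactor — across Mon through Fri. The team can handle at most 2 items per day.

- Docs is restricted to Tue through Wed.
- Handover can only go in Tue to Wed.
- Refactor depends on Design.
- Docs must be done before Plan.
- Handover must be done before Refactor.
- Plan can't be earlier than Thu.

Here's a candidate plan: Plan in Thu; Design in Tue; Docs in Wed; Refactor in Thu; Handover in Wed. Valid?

Yes, all constraints hold

Handover must be done before Refactor — holds.
Docs is restricted to Tue through Wed — holds.
Refactor depends on Design — holds.
Plan can't be earlier than Thu — holds.
Handover can only go in Tue to Wed — holds.
Docs must be done before Plan — holds.
The team can handle at most 2 items per day — holds.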